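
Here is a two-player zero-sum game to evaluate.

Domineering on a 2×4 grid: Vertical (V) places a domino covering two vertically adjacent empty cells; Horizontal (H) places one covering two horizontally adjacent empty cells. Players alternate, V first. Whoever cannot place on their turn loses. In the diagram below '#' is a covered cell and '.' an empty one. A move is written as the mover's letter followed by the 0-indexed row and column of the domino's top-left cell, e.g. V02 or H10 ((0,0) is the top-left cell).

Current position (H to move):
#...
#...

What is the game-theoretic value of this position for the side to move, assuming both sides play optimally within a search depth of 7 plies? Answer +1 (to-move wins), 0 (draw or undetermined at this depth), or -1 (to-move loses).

[#.../#...] H move#1: H01:+1/###./#...*, H02:+1/#.##/#..., H11:+1/#.../###., H12:+1/#.../#.##
[###./#...] V move#2: V03:-1/####/#..#*
[####/#..#] H move#3: H11:+1/####/####*
[####/####] end (terminal -1, V#4); searched #.../#... to 7

value(#.../#..., H) = +1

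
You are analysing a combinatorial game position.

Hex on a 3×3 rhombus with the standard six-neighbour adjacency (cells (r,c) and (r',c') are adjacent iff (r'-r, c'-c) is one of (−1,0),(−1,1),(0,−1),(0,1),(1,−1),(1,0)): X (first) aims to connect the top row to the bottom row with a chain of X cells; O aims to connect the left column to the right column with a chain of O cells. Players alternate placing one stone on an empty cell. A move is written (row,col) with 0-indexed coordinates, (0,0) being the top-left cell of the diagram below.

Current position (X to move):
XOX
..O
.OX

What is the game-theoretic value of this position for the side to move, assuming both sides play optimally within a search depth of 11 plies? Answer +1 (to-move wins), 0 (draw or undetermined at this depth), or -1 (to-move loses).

[XOX/..O/.OX] X move#1: (1,0):-1/XOX/X.O/.OX, (1,1):-1/XOX/.XO/.OX, (2,0):+1/XOX/..O/XOX*
[XOX/..O/XOX] O move#2: (1,0):-1/XOX/O.O/XOX*, (1,1):-1/XOX/.OO/XOX
[XOX/O.O/XOX] X move#3: (1,1):+1/XOX/OXO/XOX*
[XOX/OXO/XOX] end (terminal -1, O#4); searched XOX/..O/.OX to 11

value(XOX/..O/.OX, X) = +1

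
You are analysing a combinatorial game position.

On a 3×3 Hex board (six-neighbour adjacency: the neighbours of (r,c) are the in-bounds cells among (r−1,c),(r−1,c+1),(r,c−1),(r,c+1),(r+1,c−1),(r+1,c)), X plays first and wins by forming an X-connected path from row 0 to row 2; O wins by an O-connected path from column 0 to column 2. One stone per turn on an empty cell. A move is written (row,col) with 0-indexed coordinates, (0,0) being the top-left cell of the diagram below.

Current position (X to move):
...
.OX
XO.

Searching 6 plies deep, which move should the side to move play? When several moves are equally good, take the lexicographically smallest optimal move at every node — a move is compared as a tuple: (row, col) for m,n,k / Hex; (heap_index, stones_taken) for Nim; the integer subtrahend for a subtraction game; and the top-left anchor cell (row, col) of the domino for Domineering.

X's best at [.../.OX/XO.]: (0,2)

ply 1, X at .../.OX/XO. | (0,0)=-1→X../.OX/XO.; (0,1)=-1→.X./.OX/XO.; (0,2)=+1→..X/.OX/XO.*; (1,0)=+1→.../XOX/XO.; (2,2)=+1→.../.OX/XOX
ply 2, O at ..X/.OX/XO. | (0,0)=-1→O.X/.OX/XO.*; (0,1)=-1→.OX/.OX/XO.; (1,0)=-1→..X/OOX/XO.; (2,2)=-1→..X/.OX/XOO
ply 3, X at O.X/.OX/XO. | (0,1)=+1→OXX/.OX/XO.*; (1,0)=+1→O.X/XOX/XO.; (2,2)=+1→O.X/.OX/XOX
ply 4, O at OXX/.OX/XO. | (1,0)=-1→OXX/OOX/XO.*; (2,2)=-1→OXX/.OX/XOO
ply 5, X at OXX/OOX/XO. | (2,2)=+1→OXX/OOX/XOX*
ply 6: OXX/OOX/XOX is terminal -1 (O); from .../.OX/XO. depth 6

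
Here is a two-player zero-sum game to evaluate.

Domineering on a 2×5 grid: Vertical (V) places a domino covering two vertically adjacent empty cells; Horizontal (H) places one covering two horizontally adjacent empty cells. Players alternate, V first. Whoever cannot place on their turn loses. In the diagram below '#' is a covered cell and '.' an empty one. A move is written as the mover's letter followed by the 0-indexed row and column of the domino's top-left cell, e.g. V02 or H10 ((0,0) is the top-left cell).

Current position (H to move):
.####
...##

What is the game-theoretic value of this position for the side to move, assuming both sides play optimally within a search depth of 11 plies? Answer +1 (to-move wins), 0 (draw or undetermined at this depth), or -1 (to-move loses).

value(.####/...##, H) = +1

[.####/...##] H move#1: H10:+1/.####/##.##*, H11:-1/.####/.####
[.####/##.##] end (terminal -1, V#2); searched .####/...## to 11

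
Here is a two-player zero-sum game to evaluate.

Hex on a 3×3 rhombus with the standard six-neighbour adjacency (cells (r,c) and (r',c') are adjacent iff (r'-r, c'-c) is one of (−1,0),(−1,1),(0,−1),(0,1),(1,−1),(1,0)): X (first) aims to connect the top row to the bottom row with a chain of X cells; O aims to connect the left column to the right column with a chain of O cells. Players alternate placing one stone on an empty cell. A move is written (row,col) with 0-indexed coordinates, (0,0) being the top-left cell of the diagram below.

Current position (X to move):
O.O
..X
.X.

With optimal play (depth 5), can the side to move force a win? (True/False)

X winning at [O.O/..X/.X.]: False

p1 X@[O.O/..X/.X.]: (0,1)[OXO/..X/.X.]-1* (1,0)[O.O/X.X/.X.]-1 (1,1)[O.O/.XX/.X.]-1 (2,0)[O.O/..X/XX.]-1 (2,2)[O.O/..X/.XX]-1
p2 O@[OXO/..X/.X.]: (1,0)[OXO/O.X/.X.]-1 (1,1)[OXO/.OX/.X.]+1* (2,0)[OXO/..X/OX.]-1 (2,2)[OXO/..X/.XO]-1
p3 X@[OXO/.OX/.X.]: (1,0)[OXO/XOX/.X.]-1* (2,0)[OXO/.OX/XX.]-1 (2,2)[OXO/.OX/.XX]-1
p4 O@[OXO/XOX/.X.]: (2,0)[OXO/XOX/OX.]+1* (2,2)[OXO/XOX/.XO]-1
p5 X@[OXO/XOX/OX.] terminal -1; root [O.O/..X/.X.] d5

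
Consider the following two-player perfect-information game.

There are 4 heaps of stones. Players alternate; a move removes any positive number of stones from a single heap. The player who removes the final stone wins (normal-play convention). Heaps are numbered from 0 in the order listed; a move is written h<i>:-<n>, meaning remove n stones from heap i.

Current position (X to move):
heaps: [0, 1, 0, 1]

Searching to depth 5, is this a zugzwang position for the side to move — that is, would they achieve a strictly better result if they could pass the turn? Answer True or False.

zugzwang((0,1,0,1), X) = True

ply 1, X at (0,1,0,1) | h1:-1=-1→(0,0,0,1)*; h3:-1=-1→(0,1,0,0)
ply 2, O at (0,0,0,1) | h3:-1=+1→(0,0,0,0)*
ply 3: (0,0,0,0) is terminal -1 (X); from (0,1,0,1) depth 5
if X skipped the turn, O would face:
~ ply 1, O at (0,1,0,1) | h1:-1=-1→(0,0,0,1)*; h3:-1=-1→(0,1,0,0)
~ ply 2, X at (0,0,0,1) | h3:-1=+1→(0,0,0,0)*
~ ply 3: (0,0,0,0) is terminal -1 (O); from (0,1,0,1) depth 5
compare (X): move=-1 vs pass=+1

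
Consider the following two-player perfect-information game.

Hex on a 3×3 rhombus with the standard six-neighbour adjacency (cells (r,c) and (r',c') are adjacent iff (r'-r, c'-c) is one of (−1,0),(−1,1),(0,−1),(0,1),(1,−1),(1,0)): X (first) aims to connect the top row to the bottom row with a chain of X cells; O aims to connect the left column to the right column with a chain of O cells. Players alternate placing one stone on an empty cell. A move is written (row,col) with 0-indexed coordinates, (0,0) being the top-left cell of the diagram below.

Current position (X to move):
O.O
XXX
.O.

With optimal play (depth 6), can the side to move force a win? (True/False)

X winning at [O.O/XXX/.O.]: True

ply 1, X at O.O/XXX/.O. | (0,1)=+1→OXO/XXX/.O.*; (2,0)=-1→O.O/XXX/XO.; (2,2)=-1→O.O/XXX/.OX
ply 2, O at OXO/XXX/.O. | (2,0)=-1→OXO/XXX/OO.*; (2,2)=-1→OXO/XXX/.OO
ply 3, X at OXO/XXX/OO. | (2,2)=+1→OXO/XXX/OOX*
ply 4: OXO/XXX/OOX is terminal -1 (O); from O.O/XXX/.O. depth 6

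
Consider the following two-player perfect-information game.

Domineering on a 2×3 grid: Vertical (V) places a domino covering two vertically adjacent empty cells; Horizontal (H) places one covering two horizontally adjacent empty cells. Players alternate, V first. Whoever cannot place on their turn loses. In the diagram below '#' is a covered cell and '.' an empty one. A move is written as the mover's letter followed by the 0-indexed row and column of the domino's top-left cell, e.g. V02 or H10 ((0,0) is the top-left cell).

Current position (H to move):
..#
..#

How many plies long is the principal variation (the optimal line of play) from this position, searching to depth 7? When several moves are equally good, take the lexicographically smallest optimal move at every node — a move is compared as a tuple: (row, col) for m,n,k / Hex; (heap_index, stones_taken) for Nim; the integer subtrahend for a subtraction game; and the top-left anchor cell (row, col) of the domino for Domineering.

p1 H@[..#/..#]: H00[###/..#]+1* H10[..#/###]+1
p2 V@[###/..#] terminal -1; root [..#/..#] d7

PV length from [..#/..#]: 1 ply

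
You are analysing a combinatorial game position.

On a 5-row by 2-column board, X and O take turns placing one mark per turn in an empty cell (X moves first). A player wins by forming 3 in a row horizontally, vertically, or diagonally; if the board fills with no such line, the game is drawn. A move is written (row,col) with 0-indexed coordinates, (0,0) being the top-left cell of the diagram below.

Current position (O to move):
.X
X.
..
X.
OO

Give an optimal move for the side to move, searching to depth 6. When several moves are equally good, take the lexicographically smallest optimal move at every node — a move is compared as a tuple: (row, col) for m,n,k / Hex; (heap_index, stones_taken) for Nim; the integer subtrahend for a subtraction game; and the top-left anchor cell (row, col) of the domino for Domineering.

O's best at [.X/X./../X./OO]: (2,0)

p1 O@[.X/X./../X./OO]: (0,0)[OX/X./../X./OO]-1 (1,1)[.X/XO/../X./OO]-1 (2,0)[.X/X./O./X./OO]+0* (2,1)[.X/X./.O/X./OO]-1 (3,1)[.X/X./../XO/OO]-1
p2 X@[.X/X./O./X./OO]: (0,0)[XX/X./O./X./OO]+0* (1,1)[.X/XX/O./X./OO]+0 (2,1)[.X/X./OX/X./OO]+0 (3,1)[.X/X./O./XX/OO]+0
p3 O@[XX/X./O./X./OO]: (1,1)[XX/XO/O./X./OO]+0* (2,1)[XX/X./OO/X./OO]+0 (3,1)[XX/X./O./XO/OO]+0
p4 X@[XX/XO/O./X./OO]: (2,1)[XX/XO/OX/X./OO]+0* (3,1)[XX/XO/O./XX/OO]+0
p5 O@[XX/XO/OX/X./OO]: (3,1)[XX/XO/OX/XO/OO]+0*
p6 X@[XX/XO/OX/XO/OO] terminal +0; root [.X/X./../X./OO] d6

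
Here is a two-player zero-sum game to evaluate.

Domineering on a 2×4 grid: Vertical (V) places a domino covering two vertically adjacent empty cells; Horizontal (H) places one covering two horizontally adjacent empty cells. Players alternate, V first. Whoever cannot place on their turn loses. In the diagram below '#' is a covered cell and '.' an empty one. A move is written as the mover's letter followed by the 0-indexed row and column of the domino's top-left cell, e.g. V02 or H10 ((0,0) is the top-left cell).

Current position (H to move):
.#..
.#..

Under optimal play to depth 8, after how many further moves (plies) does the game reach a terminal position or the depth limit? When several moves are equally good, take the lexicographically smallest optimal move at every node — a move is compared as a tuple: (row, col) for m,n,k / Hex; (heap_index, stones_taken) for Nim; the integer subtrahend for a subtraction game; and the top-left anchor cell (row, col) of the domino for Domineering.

[.#../.#..] H move#1: H02:+1/.###/.#..*, H12:+1/.#../.###
[.###/.#..] V move#2: V00:-1/####/##..*
[####/##..] H move#3: H12:+1/####/####*
[####/####] end (terminal -1, V#4); searched .#../.#.. to 8

PV length from [.#../.#..]: 3 plies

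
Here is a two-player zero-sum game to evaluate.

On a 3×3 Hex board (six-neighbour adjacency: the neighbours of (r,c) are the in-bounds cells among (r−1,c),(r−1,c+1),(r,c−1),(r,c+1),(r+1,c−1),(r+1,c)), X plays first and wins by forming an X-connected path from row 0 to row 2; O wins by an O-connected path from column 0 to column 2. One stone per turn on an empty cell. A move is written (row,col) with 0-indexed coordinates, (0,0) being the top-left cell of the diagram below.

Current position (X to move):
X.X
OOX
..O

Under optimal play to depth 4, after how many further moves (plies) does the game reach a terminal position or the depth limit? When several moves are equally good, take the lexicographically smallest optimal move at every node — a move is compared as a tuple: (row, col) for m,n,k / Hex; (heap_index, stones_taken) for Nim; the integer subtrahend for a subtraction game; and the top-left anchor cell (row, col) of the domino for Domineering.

[X.X/OOX/..O] X move#1: (0,1):-1/XXX/OOX/..O, (2,0):-1/X.X/OOX/X.O, (2,1):+1/X.X/OOX/.XO*
[X.X/OOX/.XO] end (terminal -1, O#2); searched X.X/OOX/..O to 4

PV length from [X.X/OOX/..O]: 1 ply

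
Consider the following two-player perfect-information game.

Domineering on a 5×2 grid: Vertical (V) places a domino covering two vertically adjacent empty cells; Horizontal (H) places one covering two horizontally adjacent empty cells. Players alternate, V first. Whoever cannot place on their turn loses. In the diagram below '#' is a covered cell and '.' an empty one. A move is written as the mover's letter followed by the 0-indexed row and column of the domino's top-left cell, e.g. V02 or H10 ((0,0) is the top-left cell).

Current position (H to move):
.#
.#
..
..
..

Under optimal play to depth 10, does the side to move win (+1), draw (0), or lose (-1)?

p1 H@[.#/.#/../../..]: H20[.#/.#/##/../..]-1 H30[.#/.#/../##/..]+1* H40[.#/.#/../../##]-1
p2 V@[.#/.#/../##/..]: V00[##/##/../##/..]-1* V10[.#/##/#./##/..]-1
p3 H@[##/##/../##/..]: H20[##/##/##/##/..]+1* H40[##/##/../##/##]+1
p4 V@[##/##/##/##/..] terminal -1; root [.#/.#/../../..] d10

value(.#/.#/../../.., H) = +1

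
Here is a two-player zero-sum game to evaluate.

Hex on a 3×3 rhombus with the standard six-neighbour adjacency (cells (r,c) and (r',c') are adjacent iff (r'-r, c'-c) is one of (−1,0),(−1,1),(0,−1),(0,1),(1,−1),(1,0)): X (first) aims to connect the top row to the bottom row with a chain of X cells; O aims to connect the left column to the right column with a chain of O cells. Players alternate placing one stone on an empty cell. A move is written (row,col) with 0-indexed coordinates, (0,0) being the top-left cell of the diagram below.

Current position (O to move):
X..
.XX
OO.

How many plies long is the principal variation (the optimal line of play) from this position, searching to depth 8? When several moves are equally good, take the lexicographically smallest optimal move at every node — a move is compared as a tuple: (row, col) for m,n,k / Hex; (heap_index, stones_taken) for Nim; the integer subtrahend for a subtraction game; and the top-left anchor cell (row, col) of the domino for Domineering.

PV length from [X../.XX/OO.]: 1 ply

[X../.XX/OO.] O move#1: (0,1):-1/XO./.XX/OO., (0,2):-1/X.O/.XX/OO., (1,0):-1/X../OXX/OO., (2,2):+1/X../.XX/OOO*
[X../.XX/OOO] end (terminal -1, X#2); searched X../.XX/OO. to 8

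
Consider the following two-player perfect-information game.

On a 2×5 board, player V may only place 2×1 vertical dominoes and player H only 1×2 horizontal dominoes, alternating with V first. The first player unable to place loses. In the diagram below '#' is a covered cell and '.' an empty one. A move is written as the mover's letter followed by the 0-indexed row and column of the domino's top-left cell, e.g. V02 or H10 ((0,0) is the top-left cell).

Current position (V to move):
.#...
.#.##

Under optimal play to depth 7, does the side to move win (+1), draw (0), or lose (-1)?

p1 V@[.#.../.#.##]: V00[##.../##.##]-1 V02[.##../.####]+1*
p2 H@[.##../.####]: H03[.####/.####]-1*
p3 V@[.####/.####]: V00[#####/#####]+1*
p4 H@[#####/#####] terminal -1; root [.#.../.#.##] d7

value(.#.../.#.##, V) = +1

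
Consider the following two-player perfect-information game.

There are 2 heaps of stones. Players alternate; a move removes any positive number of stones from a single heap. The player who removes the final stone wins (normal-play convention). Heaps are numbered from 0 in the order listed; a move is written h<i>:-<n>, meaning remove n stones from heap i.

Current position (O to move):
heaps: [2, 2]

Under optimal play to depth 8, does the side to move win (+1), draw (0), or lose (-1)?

value((2,2), O) = -1

ply 1, O at (2,2) | h0:-1=-1→(1,2)*; h0:-2=-1→(0,2); h1:-1=-1→(2,1); h1:-2=-1→(2,0)
ply 2, X at (1,2) | h0:-1=-1→(0,2); h1:-1=+1→(1,1)*; h1:-2=-1→(1,0)
ply 3, O at (1,1) | h0:-1=-1→(0,1)*; h1:-1=-1→(1,0)
ply 4, X at (0,1) | h1:-1=+1→(0,0)*
ply 5: (0,0) is terminal -1 (O); from (2,2) depth 8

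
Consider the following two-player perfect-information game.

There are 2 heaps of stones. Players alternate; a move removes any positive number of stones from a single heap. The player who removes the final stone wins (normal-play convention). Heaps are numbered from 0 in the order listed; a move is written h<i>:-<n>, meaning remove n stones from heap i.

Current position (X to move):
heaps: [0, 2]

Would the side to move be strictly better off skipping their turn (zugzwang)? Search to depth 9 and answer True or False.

zugzwang((0,2), X) = False

ply 1, X at (0,2) | h1:-1=-1→(0,1); h1:-2=+1→(0,0)*
ply 2: (0,0) is terminal -1 (O); from (0,2) depth 9
if X skipped the turn, O would face:
~ ply 1, O at (0,2) | h1:-1=-1→(0,1); h1:-2=+1→(0,0)*
~ ply 2: (0,0) is terminal -1 (X); from (0,2) depth 9
compare (X): move=+1 vs pass=-1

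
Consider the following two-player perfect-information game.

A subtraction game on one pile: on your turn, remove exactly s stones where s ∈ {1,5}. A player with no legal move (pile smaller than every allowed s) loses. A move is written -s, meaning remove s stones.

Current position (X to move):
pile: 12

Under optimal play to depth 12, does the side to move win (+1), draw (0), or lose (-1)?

ply 1, X at 12 | -1=-1→11*; -5=-1→7
ply 2, O at 11 | -1=+1→10*; -5=+1→6
ply 3, X at 10 | -1=-1→9*; -5=-1→5
ply 4, O at 9 | -1=+1→8*; -5=+1→4
ply 5, X at 8 | -1=-1→7*; -5=-1→3
ply 6, O at 7 | -1=+1→6*; -5=+1→2
ply 7, X at 6 | -1=-1→5*; -5=-1→1
ply 8, O at 5 | -1=+1→4*; -5=+1→0
ply 9, X at 4 | -1=-1→3*
ply 10, O at 3 | -1=+1→2*
ply 11, X at 2 | -1=-1→1*
ply 12, O at 1 | -1=+1→0*
ply 13: 0 is terminal -1 (X); from 12 depth 12

value(12, X) = -1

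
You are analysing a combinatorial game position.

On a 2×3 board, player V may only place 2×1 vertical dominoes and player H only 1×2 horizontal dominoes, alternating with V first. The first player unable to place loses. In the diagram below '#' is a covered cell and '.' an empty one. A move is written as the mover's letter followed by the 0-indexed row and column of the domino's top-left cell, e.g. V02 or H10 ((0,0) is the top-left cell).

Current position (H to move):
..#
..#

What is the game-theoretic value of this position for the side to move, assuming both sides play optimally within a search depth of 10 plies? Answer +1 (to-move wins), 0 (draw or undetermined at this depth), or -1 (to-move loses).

value(..#/..#, H) = +1

ply 1, H at ..#/..# | H00=+1→###/..#*; H10=+1→..#/###
ply 2: ###/..# is terminal -1 (V); from ..#/..# depth 10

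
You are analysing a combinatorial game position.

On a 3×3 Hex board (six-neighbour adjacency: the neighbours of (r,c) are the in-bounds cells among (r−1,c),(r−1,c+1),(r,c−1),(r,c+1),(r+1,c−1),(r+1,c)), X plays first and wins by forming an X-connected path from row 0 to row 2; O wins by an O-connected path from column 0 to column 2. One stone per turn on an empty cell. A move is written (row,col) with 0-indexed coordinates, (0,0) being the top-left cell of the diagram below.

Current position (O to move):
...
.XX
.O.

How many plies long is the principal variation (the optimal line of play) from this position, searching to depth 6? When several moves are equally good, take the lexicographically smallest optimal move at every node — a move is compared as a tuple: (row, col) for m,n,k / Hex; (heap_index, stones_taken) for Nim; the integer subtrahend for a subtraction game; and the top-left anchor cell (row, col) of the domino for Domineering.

PV length from [.../.XX/.O.]: 6 plies

[.../.XX/.O.] O move#1: (0,0):-1/O../.XX/.O.*, (0,1):-1/.O./.XX/.O., (0,2):-1/..O/.XX/.O., (1,0):-1/.../OXX/.O., (2,0):-1/.../.XX/OO., (2,2):-1/.../.XX/.OO
[O../.XX/.O.] X move#2: (0,1):+1/OX./.XX/.O.*, (0,2):+1/O.X/.XX/.O., (1,0):+1/O../XXX/.O., (2,0):+1/O../.XX/XO., (2,2):+1/O../.XX/.OX
[OX./.XX/.O.] O move#3: (0,2):-1/OXO/.XX/.O.*, (1,0):-1/OX./OXX/.O., (2,0):-1/OX./.XX/OO., (2,2):-1/OX./.XX/.OO
[OXO/.XX/.O.] X move#4: (1,0):+1/OXO/XXX/.O.*, (2,0):+1/OXO/.XX/XO., (2,2):+1/OXO/.XX/.OX
[OXO/XXX/.O.] O move#5: (2,0):-1/OXO/XXX/OO.*, (2,2):-1/OXO/XXX/.OO
[OXO/XXX/OO.] X move#6: (2,2):+1/OXO/XXX/OOX*
[OXO/XXX/OOX] end (terminal -1, O#7); searched .../.XX/.O. to 6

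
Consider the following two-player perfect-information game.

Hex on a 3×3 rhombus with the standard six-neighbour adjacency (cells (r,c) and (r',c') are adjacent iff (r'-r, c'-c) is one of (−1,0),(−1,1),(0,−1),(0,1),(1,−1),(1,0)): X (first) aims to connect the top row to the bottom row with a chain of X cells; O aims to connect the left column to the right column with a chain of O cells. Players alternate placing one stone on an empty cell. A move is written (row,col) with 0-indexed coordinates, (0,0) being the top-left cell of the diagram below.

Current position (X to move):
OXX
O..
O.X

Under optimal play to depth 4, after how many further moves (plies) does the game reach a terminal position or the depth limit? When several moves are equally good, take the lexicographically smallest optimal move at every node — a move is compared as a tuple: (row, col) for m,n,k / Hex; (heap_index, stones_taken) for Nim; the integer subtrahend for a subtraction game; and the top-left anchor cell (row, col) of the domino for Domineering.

PV length from [OXX/O../O.X]: 3 plies

ply 1, X at OXX/O../O.X | (1,1)=+1→OXX/OX./O.X*; (1,2)=+1→OXX/O.X/O.X; (2,1)=+1→OXX/O../OXX
ply 2, O at OXX/OX./O.X | (1,2)=-1→OXX/OXO/O.X*; (2,1)=-1→OXX/OX./OOX
ply 3, X at OXX/OXO/O.X | (2,1)=+1→OXX/OXO/OXX*
ply 4: OXX/OXO/OXX is terminal -1 (O); from OXX/O../O.X depth 4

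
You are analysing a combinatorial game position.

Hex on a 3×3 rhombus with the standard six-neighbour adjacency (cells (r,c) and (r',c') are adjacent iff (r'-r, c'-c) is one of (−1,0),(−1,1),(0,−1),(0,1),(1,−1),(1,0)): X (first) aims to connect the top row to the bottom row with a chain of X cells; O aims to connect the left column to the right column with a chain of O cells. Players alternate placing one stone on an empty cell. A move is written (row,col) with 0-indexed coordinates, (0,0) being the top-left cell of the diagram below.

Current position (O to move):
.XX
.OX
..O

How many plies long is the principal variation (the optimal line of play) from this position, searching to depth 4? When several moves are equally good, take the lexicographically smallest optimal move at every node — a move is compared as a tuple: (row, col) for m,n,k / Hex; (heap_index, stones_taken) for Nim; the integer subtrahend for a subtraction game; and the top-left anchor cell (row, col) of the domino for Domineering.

[.XX/.OX/..O] O move#1: (0,0):-1/OXX/.OX/..O, (1,0):-1/.XX/OOX/..O, (2,0):-1/.XX/.OX/O.O, (2,1):+1/.XX/.OX/.OO*
[.XX/.OX/.OO] X move#2: (0,0):-1/XXX/.OX/.OO*, (1,0):-1/.XX/XOX/.OO, (2,0):-1/.XX/.OX/XOO
[XXX/.OX/.OO] O move#3: (1,0):+1/XXX/OOX/.OO*, (2,0):+1/XXX/.OX/OOO
[XXX/OOX/.OO] end (terminal -1, X#4); searched .XX/.OX/..O to 4

PV length from [.XX/.OX/..O]: 3 plies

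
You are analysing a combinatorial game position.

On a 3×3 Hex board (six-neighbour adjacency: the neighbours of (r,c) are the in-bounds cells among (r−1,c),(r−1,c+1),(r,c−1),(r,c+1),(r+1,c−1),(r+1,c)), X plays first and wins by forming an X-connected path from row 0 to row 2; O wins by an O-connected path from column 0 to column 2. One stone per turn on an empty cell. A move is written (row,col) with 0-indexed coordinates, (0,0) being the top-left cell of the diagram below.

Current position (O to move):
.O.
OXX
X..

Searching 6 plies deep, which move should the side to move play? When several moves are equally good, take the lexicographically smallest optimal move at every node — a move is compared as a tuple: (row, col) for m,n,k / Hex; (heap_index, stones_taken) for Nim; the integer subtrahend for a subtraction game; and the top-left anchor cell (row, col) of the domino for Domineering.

O's best at [.O./OXX/X..]: (0,2)

p1 O@[.O./OXX/X..]: (0,0)[OO./OXX/X..]-1 (0,2)[.OO/OXX/X..]+1* (2,1)[.O./OXX/XO.]-1 (2,2)[.O./OXX/X.O]-1
p2 X@[.OO/OXX/X..] terminal -1; root [.O./OXX/X..] d6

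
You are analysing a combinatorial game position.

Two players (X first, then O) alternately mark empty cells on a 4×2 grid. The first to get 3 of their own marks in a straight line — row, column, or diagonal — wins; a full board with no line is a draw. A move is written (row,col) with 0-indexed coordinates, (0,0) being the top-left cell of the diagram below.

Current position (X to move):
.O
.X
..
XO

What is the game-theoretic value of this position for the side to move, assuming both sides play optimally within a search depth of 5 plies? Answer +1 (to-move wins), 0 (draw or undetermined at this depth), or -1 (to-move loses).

[.O/.X/../XO] X move#1: (0,0):+0/XO/.X/../XO*, (1,0):+0/.O/XX/../XO, (2,0):+0/.O/.X/X./XO, (2,1):+0/.O/.X/.X/XO
[XO/.X/../XO] O move#2: (1,0):+0/XO/OX/../XO*, (2,0):+0/XO/.X/O./XO, (2,1):+0/XO/.X/.O/XO
[XO/OX/../XO] X move#3: (2,0):+0/XO/OX/X./XO*, (2,1):+0/XO/OX/.X/XO
[XO/OX/X./XO] O move#4: (2,1):+0/XO/OX/XO/XO*
[XO/OX/XO/XO] end (terminal +0, X#5); searched .O/.X/../XO to 5

value(.O/.X/../XO, X) = 0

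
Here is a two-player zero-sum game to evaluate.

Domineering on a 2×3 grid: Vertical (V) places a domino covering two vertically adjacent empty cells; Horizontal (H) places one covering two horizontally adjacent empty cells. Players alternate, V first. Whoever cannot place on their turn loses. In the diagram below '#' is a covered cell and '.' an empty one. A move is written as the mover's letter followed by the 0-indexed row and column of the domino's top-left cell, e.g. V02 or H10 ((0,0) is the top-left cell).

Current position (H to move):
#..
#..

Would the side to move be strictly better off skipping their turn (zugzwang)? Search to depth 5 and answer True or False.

zugzwang(#../#.., H) = False

[#../#..] H move#1: H01:+1/###/#..*, H11:+1/#../###
[###/#..] end (terminal -1, V#2); searched #../#.. to 5
if H skipped the turn, V would face:
~ [#../#..] V move#1: V01:+1/##./##.*, V02:+1/#.#/#.#
~ [##./##.] end (terminal -1, H#2); searched #../#.. to 5
compare (H): move=+1 vs pass=-1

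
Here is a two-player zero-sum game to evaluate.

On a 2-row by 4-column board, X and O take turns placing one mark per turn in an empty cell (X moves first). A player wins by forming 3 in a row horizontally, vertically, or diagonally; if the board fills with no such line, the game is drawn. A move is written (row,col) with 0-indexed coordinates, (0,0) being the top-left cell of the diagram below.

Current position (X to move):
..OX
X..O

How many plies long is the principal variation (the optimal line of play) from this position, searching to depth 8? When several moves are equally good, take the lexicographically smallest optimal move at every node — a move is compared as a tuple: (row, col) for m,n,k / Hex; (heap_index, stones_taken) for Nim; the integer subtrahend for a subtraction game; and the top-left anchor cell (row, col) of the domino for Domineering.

PV length from [..OX/X..O]: 4 plies

p1 X@[..OX/X..O]: (0,0)[X.OX/X..O]+0* (0,1)[.XOX/X..O]+0 (1,1)[..OX/XX.O]+0 (1,2)[..OX/X.XO]+0
p2 O@[X.OX/X..O]: (0,1)[XOOX/X..O]+0* (1,1)[X.OX/XO.O]+0 (1,2)[X.OX/X.OO]+0
p3 X@[XOOX/X..O]: (1,1)[XOOX/XX.O]+0* (1,2)[XOOX/X.XO]+0
p4 O@[XOOX/XX.O]: (1,2)[XOOX/XXOO]+0*
p5 X@[XOOX/XXOO] terminal +0; root [..OX/X..O] d8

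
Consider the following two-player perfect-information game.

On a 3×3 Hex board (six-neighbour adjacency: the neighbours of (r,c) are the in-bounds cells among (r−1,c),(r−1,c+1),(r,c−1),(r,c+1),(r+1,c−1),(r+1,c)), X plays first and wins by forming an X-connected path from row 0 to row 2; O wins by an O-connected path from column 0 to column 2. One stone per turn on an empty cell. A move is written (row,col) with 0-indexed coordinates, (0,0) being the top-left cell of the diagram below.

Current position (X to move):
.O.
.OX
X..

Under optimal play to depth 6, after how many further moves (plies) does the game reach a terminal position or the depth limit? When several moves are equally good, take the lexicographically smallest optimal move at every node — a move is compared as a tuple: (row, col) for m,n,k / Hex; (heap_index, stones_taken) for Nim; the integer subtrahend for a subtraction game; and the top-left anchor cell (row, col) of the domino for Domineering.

[.O./.OX/X..] X move#1: (0,0):+1/XO./.OX/X..*, (0,2):+1/.OX/.OX/X.., (1,0):+1/.O./XOX/X.., (2,1):-1/.O./.OX/XX., (2,2):-1/.O./.OX/X.X
[XO./.OX/X..] O move#2: (0,2):-1/XOO/.OX/X..*, (1,0):-1/XO./OOX/X.., (2,1):-1/XO./.OX/XO., (2,2):-1/XO./.OX/X.O
[XOO/.OX/X..] X move#3: (1,0):+1/XOO/XOX/X..*, (2,1):-1/XOO/.OX/XX., (2,2):-1/XOO/.OX/X.X
[XOO/XOX/X..] end (terminal -1, O#4); searched .O./.OX/X.. to 6

PV length from [.O./.OX/X..]: 3 plies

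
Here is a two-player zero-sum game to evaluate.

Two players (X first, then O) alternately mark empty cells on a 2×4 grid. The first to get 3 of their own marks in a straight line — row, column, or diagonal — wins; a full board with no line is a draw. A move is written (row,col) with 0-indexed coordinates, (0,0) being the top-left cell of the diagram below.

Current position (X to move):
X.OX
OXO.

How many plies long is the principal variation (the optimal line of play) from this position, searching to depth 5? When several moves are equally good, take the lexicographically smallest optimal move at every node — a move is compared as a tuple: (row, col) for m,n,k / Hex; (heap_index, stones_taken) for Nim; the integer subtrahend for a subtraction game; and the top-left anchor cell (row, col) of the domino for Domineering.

PV length from [X.OX/OXO.]: 2 plies

[X.OX/OXO.] X move#1: (0,1):+0/XXOX/OXO.*, (1,3):+0/X.OX/OXOX
[XXOX/OXO.] O move#2: (1,3):+0/XXOX/OXOO*
[XXOX/OXOO] end (terminal +0, X#3); searched X.OX/OXO. to 5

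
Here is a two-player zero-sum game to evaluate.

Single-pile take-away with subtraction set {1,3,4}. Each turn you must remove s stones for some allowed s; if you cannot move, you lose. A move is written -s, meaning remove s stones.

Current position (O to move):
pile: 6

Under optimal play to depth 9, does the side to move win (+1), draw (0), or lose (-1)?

p1 O@[6]: -1[5]-1 -3[3]-1 -4[2]+1*
p2 X@[2]: -1[1]-1*
p3 O@[1]: -1[0]+1*
p4 X@[0] terminal -1; root [6] d9

value(6, O) = +1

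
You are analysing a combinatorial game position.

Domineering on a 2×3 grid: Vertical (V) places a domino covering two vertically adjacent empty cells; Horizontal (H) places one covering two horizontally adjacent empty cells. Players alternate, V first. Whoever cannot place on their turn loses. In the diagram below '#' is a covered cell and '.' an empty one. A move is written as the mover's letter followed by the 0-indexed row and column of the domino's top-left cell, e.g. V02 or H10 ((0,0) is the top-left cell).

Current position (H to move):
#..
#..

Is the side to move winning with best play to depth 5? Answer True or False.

ply 1, H at #../#.. | H01=+1→###/#..*; H11=+1→#../###
ply 2: ###/#.. is terminal -1 (V); from #../#.. depth 5

H winning at [#../#..]: True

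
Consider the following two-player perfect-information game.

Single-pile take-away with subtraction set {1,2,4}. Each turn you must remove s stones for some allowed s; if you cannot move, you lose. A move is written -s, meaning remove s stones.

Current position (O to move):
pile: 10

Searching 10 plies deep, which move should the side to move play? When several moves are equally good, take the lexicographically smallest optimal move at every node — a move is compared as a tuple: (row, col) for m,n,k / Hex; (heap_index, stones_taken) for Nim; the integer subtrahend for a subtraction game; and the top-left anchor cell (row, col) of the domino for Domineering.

p1 O@[10]: -1[9]+1* -2[8]-1 -4[6]+1
p2 X@[9]: -1[8]-1* -2[7]-1 -4[5]-1
p3 O@[8]: -1[7]-1 -2[6]+1* -4[4]-1
p4 X@[6]: -1[5]-1* -2[4]-1 -4[2]-1
p5 O@[5]: -1[4]-1 -2[3]+1* -4[1]-1
p6 X@[3]: -1[2]-1* -2[1]-1
p7 O@[2]: -1[1]-1 -2[0]+1*
p8 X@[0] terminal -1; root [10] d10

O's best at [10]: -1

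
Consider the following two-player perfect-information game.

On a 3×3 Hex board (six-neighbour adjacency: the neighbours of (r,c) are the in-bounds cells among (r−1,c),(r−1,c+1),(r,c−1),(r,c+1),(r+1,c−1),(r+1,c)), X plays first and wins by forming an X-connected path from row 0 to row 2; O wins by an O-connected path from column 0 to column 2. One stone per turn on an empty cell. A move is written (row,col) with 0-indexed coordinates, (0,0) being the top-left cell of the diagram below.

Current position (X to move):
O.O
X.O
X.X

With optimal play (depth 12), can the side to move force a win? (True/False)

X winning at [O.O/X.O/X.X]: True

[O.O/X.O/X.X] X move#1: (0,1):+1/OXO/X.O/X.X*, (1,1):-1/O.O/XXO/X.X, (2,1):-1/O.O/X.O/XXX
[OXO/X.O/X.X] end (terminal -1, O#2); searched O.O/X.O/X.X to 12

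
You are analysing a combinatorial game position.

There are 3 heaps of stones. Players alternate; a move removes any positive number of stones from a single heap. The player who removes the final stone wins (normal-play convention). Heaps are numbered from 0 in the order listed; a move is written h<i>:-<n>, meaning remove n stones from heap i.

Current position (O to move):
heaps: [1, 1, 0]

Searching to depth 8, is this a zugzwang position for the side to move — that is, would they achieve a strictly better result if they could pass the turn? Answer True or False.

zugzwang((1,1,0), O) = True

[(1,1,0)] O move#1: h0:-1:-1/(0,1,0)*, h1:-1:-1/(1,0,0)
[(0,1,0)] X move#2: h1:-1:+1/(0,0,0)*
[(0,0,0)] end (terminal -1, O#3); searched (1,1,0) to 8
if O skipped the turn, X would face:
~ [(1,1,0)] X move#1: h0:-1:-1/(0,1,0)*, h1:-1:-1/(1,0,0)
~ [(0,1,0)] O move#2: h1:-1:+1/(0,0,0)*
~ [(0,0,0)] end (terminal -1, X#3); searched (1,1,0) to 8
compare (O): move=-1 vs pass=+1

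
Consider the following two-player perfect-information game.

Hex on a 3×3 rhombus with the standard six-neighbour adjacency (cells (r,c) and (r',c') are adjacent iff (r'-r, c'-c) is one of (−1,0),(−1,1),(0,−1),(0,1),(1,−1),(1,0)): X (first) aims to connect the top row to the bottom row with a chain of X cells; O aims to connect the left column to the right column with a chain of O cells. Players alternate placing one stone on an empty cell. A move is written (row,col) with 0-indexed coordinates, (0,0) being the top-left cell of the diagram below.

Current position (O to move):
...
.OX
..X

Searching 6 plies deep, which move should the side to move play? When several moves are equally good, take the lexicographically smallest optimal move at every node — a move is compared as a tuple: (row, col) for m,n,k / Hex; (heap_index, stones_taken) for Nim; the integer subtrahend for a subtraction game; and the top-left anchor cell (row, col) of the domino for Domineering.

[.../.OX/..X] O move#1: (0,0):-1/O../.OX/..X, (0,1):-1/.O./.OX/..X, (0,2):+1/..O/.OX/..X*, (1,0):-1/.../OOX/..X, (2,0):-1/.../.OX/O.X, (2,1):-1/.../.OX/.OX
[..O/.OX/..X] X move#2: (0,0):-1/X.O/.OX/..X*, (0,1):-1/.XO/.OX/..X, (1,0):-1/..O/XOX/..X, (2,0):-1/..O/.OX/X.X, (2,1):-1/..O/.OX/.XX
[X.O/.OX/..X] O move#3: (0,1):+1/XOO/.OX/..X*, (1,0):+1/X.O/OOX/..X, (2,0):+1/X.O/.OX/O.X, (2,1):+1/X.O/.OX/.OX
[XOO/.OX/..X] X move#4: (1,0):-1/XOO/XOX/..X*, (2,0):-1/XOO/.OX/X.X, (2,1):-1/XOO/.OX/.XX
[XOO/XOX/..X] O move#5: (2,0):+1/XOO/XOX/O.X*, (2,1):-1/XOO/XOX/.OX
[XOO/XOX/O.X] end (terminal -1, X#6); searched .../.OX/..X to 6

O's best at [.../.OX/..X]: (0,2)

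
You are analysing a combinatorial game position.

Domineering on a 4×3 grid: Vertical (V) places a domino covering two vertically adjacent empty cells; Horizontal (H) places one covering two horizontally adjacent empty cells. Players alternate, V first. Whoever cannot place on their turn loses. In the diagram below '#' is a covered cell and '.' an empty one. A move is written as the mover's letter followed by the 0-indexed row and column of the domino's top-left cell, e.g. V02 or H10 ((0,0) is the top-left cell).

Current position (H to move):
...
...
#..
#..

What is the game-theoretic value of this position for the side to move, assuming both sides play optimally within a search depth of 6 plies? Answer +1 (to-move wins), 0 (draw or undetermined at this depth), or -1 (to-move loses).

[.../.../#../#..] H move#1: H00:-1/##./.../#../#..*, H01:-1/.##/.../#../#.., H10:-1/.../##./#../#.., H11:-1/.../.##/#../#.., H21:-1/.../.../###/#.., H31:-1/.../.../#../###
[##./.../#../#..] V move#2: V02:-1/###/..#/#../#.., V11:+1/##./.#./##./#..*, V12:+1/##./..#/#.#/#.., V21:+1/##./.../##./##., V22:+1/##./.../#.#/#.#
[##./.#./##./#..] H move#3: H31:-1/##./.#./##./###*
[##./.#./##./###] V move#4: V02:+1/###/.##/##./###*, V12:+1/##./.##/###/###
[###/.##/##./###] end (terminal -1, H#5); searched .../.../#../#.. to 6

value(.../.../#../#.., H) = -1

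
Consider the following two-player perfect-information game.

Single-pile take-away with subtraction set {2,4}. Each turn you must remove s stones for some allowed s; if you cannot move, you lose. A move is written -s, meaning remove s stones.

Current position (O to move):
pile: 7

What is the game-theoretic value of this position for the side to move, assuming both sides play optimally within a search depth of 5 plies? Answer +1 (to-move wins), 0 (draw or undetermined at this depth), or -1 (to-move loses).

[7] O move#1: -2:-1/5*, -4:-1/3
[5] X move#2: -2:-1/3, -4:+1/1*
[1] end (terminal -1, O#3); searched 7 to 5

value(7, O) = -1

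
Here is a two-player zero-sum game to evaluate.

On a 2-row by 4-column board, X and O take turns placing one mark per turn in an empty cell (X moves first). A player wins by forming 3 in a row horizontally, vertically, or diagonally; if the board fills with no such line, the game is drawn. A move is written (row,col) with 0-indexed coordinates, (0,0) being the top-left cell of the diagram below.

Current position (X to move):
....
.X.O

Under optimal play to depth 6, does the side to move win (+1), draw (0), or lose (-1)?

p1 X@[..../.X.O]: (0,0)[X.../.X.O]+0* (0,1)[.X../.X.O]+0 (0,2)[..X./.X.O]+0 (0,3)[...X/.X.O]+0 (1,0)[..../XX.O]+0 (1,2)[..../.XXO]+0
p2 O@[X.../.X.O]: (0,1)[XO../.X.O]+0* (0,2)[X.O./.X.O]+0 (0,3)[X..O/.X.O]+0 (1,0)[X.../OX.O]+0 (1,2)[X.../.XOO]+0
p3 X@[XO../.X.O]: (0,2)[XOX./.X.O]+0* (0,3)[XO.X/.X.O]+0 (1,0)[XO../XX.O]+0 (1,2)[XO../.XXO]+0
p4 O@[XOX./.X.O]: (0,3)[XOXO/.X.O]+0* (1,0)[XOX./OX.O]+0 (1,2)[XOX./.XOO]+0
p5 X@[XOXO/.X.O]: (1,0)[XOXO/XX.O]+0* (1,2)[XOXO/.XXO]+0
p6 O@[XOXO/XX.O]: (1,2)[XOXO/XXOO]+0*
p7 X@[XOXO/XXOO] terminal +0; root [..../.X.O] d6

value(..../.X.O, X) = 0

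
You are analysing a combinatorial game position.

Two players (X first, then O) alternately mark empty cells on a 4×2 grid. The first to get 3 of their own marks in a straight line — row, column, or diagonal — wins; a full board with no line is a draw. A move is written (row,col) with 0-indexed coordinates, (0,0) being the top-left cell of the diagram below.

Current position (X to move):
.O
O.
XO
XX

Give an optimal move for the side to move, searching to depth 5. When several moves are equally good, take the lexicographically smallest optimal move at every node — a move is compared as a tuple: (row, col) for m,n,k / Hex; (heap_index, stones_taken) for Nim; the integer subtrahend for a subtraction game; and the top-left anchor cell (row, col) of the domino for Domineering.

p1 X@[.O/O./XO/XX]: (0,0)[XO/O./XO/XX]-1 (1,1)[.O/OX/XO/XX]+0*
p2 O@[.O/OX/XO/XX]: (0,0)[OO/OX/XO/XX]+0*
p3 X@[OO/OX/XO/XX] terminal +0; root [.O/O./XO/XX] d5

X's best at [.O/O./XO/XX]: (1,1)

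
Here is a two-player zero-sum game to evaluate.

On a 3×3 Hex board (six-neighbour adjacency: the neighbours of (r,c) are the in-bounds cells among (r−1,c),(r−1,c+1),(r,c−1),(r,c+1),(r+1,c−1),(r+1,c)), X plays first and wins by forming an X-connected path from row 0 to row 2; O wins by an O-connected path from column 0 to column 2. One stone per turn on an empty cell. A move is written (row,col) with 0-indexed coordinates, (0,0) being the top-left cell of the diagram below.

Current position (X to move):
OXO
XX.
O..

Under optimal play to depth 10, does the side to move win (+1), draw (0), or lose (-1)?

value(OXO/XX./O.., X) = +1

p1 X@[OXO/XX./O..]: (1,2)[OXO/XXX/O..]+1* (2,1)[OXO/XX./OX.]+1 (2,2)[OXO/XX./O.X]+1
p2 O@[OXO/XXX/O..]: (2,1)[OXO/XXX/OO.]-1* (2,2)[OXO/XXX/O.O]-1
p3 X@[OXO/XXX/OO.]: (2,2)[OXO/XXX/OOX]+1*
p4 O@[OXO/XXX/OOX] terminal -1; root [OXO/XX./O..] d10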